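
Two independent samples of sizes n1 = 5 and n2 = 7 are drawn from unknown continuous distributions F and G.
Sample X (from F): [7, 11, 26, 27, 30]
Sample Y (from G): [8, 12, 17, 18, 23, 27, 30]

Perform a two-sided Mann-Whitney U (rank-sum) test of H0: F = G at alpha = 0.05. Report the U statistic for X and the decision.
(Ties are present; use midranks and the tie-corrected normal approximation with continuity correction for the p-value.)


Step 1: Combine and sort all 12 observations; assign midranks.
sorted (value, group): (7,X), (8,Y), (11,X), (12,Y), (17,Y), (18,Y), (23,Y), (26,X), (27,X), (27,Y), (30,X), (30,Y)
ranks: 7->1, 8->2, 11->3, 12->4, 17->5, 18->6, 23->7, 26->8, 27->9.5, 27->9.5, 30->11.5, 30->11.5
Step 2: Rank sum for X: R1 = 1 + 3 + 8 + 9.5 + 11.5 = 33.
Step 3: U_X = R1 - n1(n1+1)/2 = 33 - 5*6/2 = 33 - 15 = 18.
       U_Y = n1*n2 - U_X = 35 - 18 = 17.
Step 4: Ties are present, so use the tie-corrected normal approximation (with continuity correction) for the p-value.
Step 5: p-value = 1.000000; compare to alpha = 0.05. fail to reject H0.

U_X = 18, p = 1.000000, fail to reject H0 at alpha = 0.05.


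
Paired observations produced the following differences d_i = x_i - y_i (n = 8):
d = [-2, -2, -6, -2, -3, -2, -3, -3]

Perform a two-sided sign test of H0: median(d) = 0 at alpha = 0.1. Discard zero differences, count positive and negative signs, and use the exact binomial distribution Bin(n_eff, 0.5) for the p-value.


Step 1: Discard zero differences. Original n = 8; n_eff = number of nonzero differences = 8.
Nonzero differences (with sign): -2, -2, -6, -2, -3, -2, -3, -3
Step 2: Count signs: positive = 0, negative = 8.
Step 3: Under H0: P(positive) = 0.5, so the number of positives S ~ Bin(8, 0.5).
Step 4: Two-sided exact p-value = sum of Bin(8,0.5) probabilities at or below the observed probability = 0.007812.
Step 5: alpha = 0.1. reject H0.

n_eff = 8, pos = 0, neg = 8, p = 0.007812, reject H0.


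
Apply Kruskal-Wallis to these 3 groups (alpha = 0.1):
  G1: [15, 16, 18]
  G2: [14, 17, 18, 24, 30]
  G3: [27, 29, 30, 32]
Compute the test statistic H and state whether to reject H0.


Step 1: Combine all N = 12 observations and assign midranks.
sorted (value, group, rank): (14,G2,1), (15,G1,2), (16,G1,3), (17,G2,4), (18,G1,5.5), (18,G2,5.5), (24,G2,7), (27,G3,8), (29,G3,9), (30,G2,10.5), (30,G3,10.5), (32,G3,12)
Step 2: Sum ranks within each group.
R_1 = 10.5 (n_1 = 3)
R_2 = 28 (n_2 = 5)
R_3 = 39.5 (n_3 = 4)
Step 3: H = 12/(N(N+1)) * sum(R_i^2/n_i) - 3(N+1)
     = 12/(12*13) * (10.5^2/3 + 28^2/5 + 39.5^2/4) - 3*13
     = 0.076923 * 583.612 - 39
     = 5.893269.
Step 4: Ties present; correction factor C = 1 - 12/(12^3 - 12) = 0.993007. Corrected H = 5.893269 / 0.993007 = 5.934771.
Step 5: Under H0, H ~ chi^2(2); p-value = 0.051438.
Step 6: alpha = 0.1. reject H0.

H = 5.9348, df = 2, p = 0.051438, reject H0.


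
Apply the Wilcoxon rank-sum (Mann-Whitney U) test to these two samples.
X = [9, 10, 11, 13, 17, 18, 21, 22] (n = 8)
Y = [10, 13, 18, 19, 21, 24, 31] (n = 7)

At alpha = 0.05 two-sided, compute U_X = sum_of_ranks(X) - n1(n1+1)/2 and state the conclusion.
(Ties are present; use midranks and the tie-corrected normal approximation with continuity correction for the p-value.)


Step 1: Combine and sort all 15 observations; assign midranks.
sorted (value, group): (9,X), (10,X), (10,Y), (11,X), (13,X), (13,Y), (17,X), (18,X), (18,Y), (19,Y), (21,X), (21,Y), (22,X), (24,Y), (31,Y)
ranks: 9->1, 10->2.5, 10->2.5, 11->4, 13->5.5, 13->5.5, 17->7, 18->8.5, 18->8.5, 19->10, 21->11.5, 21->11.5, 22->13, 24->14, 31->15
Step 2: Rank sum for X: R1 = 1 + 2.5 + 4 + 5.5 + 7 + 8.5 + 11.5 + 13 = 53.
Step 3: U_X = R1 - n1(n1+1)/2 = 53 - 8*9/2 = 53 - 36 = 17.
       U_Y = n1*n2 - U_X = 56 - 17 = 39.
Step 4: Ties are present, so use the tie-corrected normal approximation (with continuity correction) for the p-value.
Step 5: p-value = 0.222654; compare to alpha = 0.05. fail to reject H0.

U_X = 17, p = 0.222654, fail to reject H0 at alpha = 0.05.


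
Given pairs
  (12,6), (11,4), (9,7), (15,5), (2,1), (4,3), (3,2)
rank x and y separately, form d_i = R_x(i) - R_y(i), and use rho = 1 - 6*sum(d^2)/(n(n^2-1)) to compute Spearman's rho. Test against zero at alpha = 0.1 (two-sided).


Step 1: Rank x and y separately (midranks; no ties here).
rank(x): 12->6, 11->5, 9->4, 15->7, 2->1, 4->3, 3->2
rank(y): 6->6, 4->4, 7->7, 5->5, 1->1, 3->3, 2->2
Step 2: d_i = R_x(i) - R_y(i); compute d_i^2.
  (6-6)^2=0, (5-4)^2=1, (4-7)^2=9, (7-5)^2=4, (1-1)^2=0, (3-3)^2=0, (2-2)^2=0
sum(d^2) = 14.
Step 3: rho = 1 - 6*14 / (7*(7^2 - 1)) = 1 - 84/336 = 0.750000.
Step 4: Under H0, t = rho * sqrt((n-2)/(1-rho^2)) = 2.5355 ~ t(5).
Step 5: Two-sided p-value from the t-distribution with 5 df = 0.052181.
Step 6: alpha = 0.1. reject H0.

rho = 0.7500, p = 0.052181, reject H0 at alpha = 0.1.


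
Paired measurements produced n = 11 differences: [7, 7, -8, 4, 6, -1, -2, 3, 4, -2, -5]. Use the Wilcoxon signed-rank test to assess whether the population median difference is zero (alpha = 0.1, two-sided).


Step 1: Drop any zero differences (none here) and take |d_i|.
|d| = [7, 7, 8, 4, 6, 1, 2, 3, 4, 2, 5]
Step 2: Midrank |d_i| (ties get averaged ranks).
ranks: |7|->9.5, |7|->9.5, |8|->11, |4|->5.5, |6|->8, |1|->1, |2|->2.5, |3|->4, |4|->5.5, |2|->2.5, |5|->7
Step 3: Attach original signs; sum ranks with positive sign and with negative sign.
W+ = 9.5 + 9.5 + 5.5 + 8 + 4 + 5.5 = 42
W- = 11 + 1 + 2.5 + 2.5 + 7 = 24
(Check: W+ + W- = 66 should equal n(n+1)/2 = 66.)
Step 4: Test statistic W = min(W+, W-) = 24.
Step 5: Ties in |d|, so use the tie-corrected normal approximation.
        E[W] = n(n+1)/4 = 11*12/4 = 33.
        Tie groups: |d|=2 (t=2), |d|=4 (t=2), |d|=7 (t=2); sum(t^3 - t) = 18.
        Var[W] = n(n+1)(2n+1)/24 - sum(t^3-t)/48 = 3036/24 - 18/48 = 126.125.
        z = (W - E[W]) / sqrt(Var[W]) = (24 - 33) / 11.2305 = -0.8014.
        Two-sided p = 2*Phi(z) = 0.422908.
Step 6: alpha = 0.1. fail to reject H0.

W+ = 42, W- = 24, W = min = 24, p = 0.422908, fail to reject H0.


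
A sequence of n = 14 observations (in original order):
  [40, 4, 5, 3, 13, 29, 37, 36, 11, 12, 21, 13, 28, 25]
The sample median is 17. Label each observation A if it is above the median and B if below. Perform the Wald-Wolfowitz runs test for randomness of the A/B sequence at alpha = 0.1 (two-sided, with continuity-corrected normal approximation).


Step 1: Compute median = 17; label A = above, B = below.
Labels in order: ABBBBAAABBABAA  (n_A = 7, n_B = 7)
Step 2: Count runs R = 7.
Step 3: Under H0 (random ordering), E[R] = 2*n_A*n_B/(n_A+n_B) + 1 = 2*7*7/14 + 1 = 8.0000.
        Var[R] = 2*n_A*n_B*(2*n_A*n_B - n_A - n_B) / ((n_A+n_B)^2 * (n_A+n_B-1)) = 8232/2548 = 3.2308.
        SD[R] = 1.7974.
Step 4: Continuity-corrected z = (R + 0.5 - E[R]) / SD[R] = (7 + 0.5 - 8.0000) / 1.7974 = -0.2782.
Step 5: Two-sided p-value via normal approximation = 2*(1 - Phi(|z|)) = 0.780879.
Step 6: alpha = 0.1. fail to reject H0.

R = 7, z = -0.2782, p = 0.780879, fail to reject H0.


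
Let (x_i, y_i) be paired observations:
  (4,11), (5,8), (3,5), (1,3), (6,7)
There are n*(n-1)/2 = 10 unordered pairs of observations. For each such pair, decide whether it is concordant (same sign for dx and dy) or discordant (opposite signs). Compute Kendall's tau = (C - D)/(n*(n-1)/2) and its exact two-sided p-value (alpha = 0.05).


Step 1: Enumerate the 10 unordered pairs (i,j) with i<j and classify each by sign(x_j-x_i) * sign(y_j-y_i).
  (1,2):dx=+1,dy=-3->D; (1,3):dx=-1,dy=-6->C; (1,4):dx=-3,dy=-8->C; (1,5):dx=+2,dy=-4->D
  (2,3):dx=-2,dy=-3->C; (2,4):dx=-4,dy=-5->C; (2,5):dx=+1,dy=-1->D; (3,4):dx=-2,dy=-2->C
  (3,5):dx=+3,dy=+2->C; (4,5):dx=+5,dy=+4->C
Step 2: C = 7, D = 3, total pairs = 10.
Step 3: tau = (C - D)/(n(n-1)/2) = (7 - 3)/10 = 0.400000.
Step 4: Exact two-sided p-value (enumerate n! = 120 permutations of y under H0): p = 0.483333.
Step 5: alpha = 0.05. fail to reject H0.

tau_b = 0.4000 (C=7, D=3), p = 0.483333, fail to reject H0.


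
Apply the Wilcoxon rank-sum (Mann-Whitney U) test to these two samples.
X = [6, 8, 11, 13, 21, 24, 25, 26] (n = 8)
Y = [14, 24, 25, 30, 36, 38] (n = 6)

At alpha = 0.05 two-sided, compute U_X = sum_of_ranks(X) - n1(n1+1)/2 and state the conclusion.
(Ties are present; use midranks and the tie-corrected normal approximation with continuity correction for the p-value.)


Step 1: Combine and sort all 14 observations; assign midranks.
sorted (value, group): (6,X), (8,X), (11,X), (13,X), (14,Y), (21,X), (24,X), (24,Y), (25,X), (25,Y), (26,X), (30,Y), (36,Y), (38,Y)
ranks: 6->1, 8->2, 11->3, 13->4, 14->5, 21->6, 24->7.5, 24->7.5, 25->9.5, 25->9.5, 26->11, 30->12, 36->13, 38->14
Step 2: Rank sum for X: R1 = 1 + 2 + 3 + 4 + 6 + 7.5 + 9.5 + 11 = 44.
Step 3: U_X = R1 - n1(n1+1)/2 = 44 - 8*9/2 = 44 - 36 = 8.
       U_Y = n1*n2 - U_X = 48 - 8 = 40.
Step 4: Ties are present, so use the tie-corrected normal approximation (with continuity correction) for the p-value.
Step 5: p-value = 0.044915; compare to alpha = 0.05. reject H0.

U_X = 8, p = 0.044915, reject H0 at alpha = 0.05.


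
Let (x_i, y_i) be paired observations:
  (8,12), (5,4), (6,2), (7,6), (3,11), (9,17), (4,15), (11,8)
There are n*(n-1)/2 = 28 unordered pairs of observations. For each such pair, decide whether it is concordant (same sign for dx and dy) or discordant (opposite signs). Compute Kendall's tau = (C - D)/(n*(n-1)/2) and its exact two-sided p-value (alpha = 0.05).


Step 1: Enumerate the 28 unordered pairs (i,j) with i<j and classify each by sign(x_j-x_i) * sign(y_j-y_i).
  (1,2):dx=-3,dy=-8->C; (1,3):dx=-2,dy=-10->C; (1,4):dx=-1,dy=-6->C; (1,5):dx=-5,dy=-1->C
  (1,6):dx=+1,dy=+5->C; (1,7):dx=-4,dy=+3->D; (1,8):dx=+3,dy=-4->D; (2,3):dx=+1,dy=-2->D
  (2,4):dx=+2,dy=+2->C; (2,5):dx=-2,dy=+7->D; (2,6):dx=+4,dy=+13->C; (2,7):dx=-1,dy=+11->D
  (2,8):dx=+6,dy=+4->C; (3,4):dx=+1,dy=+4->C; (3,5):dx=-3,dy=+9->D; (3,6):dx=+3,dy=+15->C
  (3,7):dx=-2,dy=+13->D; (3,8):dx=+5,dy=+6->C; (4,5):dx=-4,dy=+5->D; (4,6):dx=+2,dy=+11->C
  (4,7):dx=-3,dy=+9->D; (4,8):dx=+4,dy=+2->C; (5,6):dx=+6,dy=+6->C; (5,7):dx=+1,dy=+4->C
  (5,8):dx=+8,dy=-3->D; (6,7):dx=-5,dy=-2->C; (6,8):dx=+2,dy=-9->D; (7,8):dx=+7,dy=-7->D
Step 2: C = 16, D = 12, total pairs = 28.
Step 3: tau = (C - D)/(n(n-1)/2) = (16 - 12)/28 = 0.142857.
Step 4: Exact two-sided p-value (enumerate n! = 40320 permutations of y under H0): p = 0.719544.
Step 5: alpha = 0.05. fail to reject H0.

tau_b = 0.1429 (C=16, D=12), p = 0.719544, fail to reject H0.


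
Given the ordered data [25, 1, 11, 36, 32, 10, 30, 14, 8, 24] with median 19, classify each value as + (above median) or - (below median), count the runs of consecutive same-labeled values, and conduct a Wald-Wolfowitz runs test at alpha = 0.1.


Step 1: Compute median = 19; label A = above, B = below.
Labels in order: ABBAABABBA  (n_A = 5, n_B = 5)
Step 2: Count runs R = 7.
Step 3: Under H0 (random ordering), E[R] = 2*n_A*n_B/(n_A+n_B) + 1 = 2*5*5/10 + 1 = 6.0000.
        Var[R] = 2*n_A*n_B*(2*n_A*n_B - n_A - n_B) / ((n_A+n_B)^2 * (n_A+n_B-1)) = 2000/900 = 2.2222.
        SD[R] = 1.4907.
Step 4: Continuity-corrected z = (R - 0.5 - E[R]) / SD[R] = (7 - 0.5 - 6.0000) / 1.4907 = 0.3354.
Step 5: Two-sided p-value via normal approximation = 2*(1 - Phi(|z|)) = 0.737316.
Step 6: alpha = 0.1. fail to reject H0.

R = 7, z = 0.3354, p = 0.737316, fail to reject H0.


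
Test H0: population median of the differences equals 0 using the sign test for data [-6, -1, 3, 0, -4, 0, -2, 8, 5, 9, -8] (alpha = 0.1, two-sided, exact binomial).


Step 1: Discard zero differences. Original n = 11; n_eff = number of nonzero differences = 9.
Nonzero differences (with sign): -6, -1, +3, -4, -2, +8, +5, +9, -8
Step 2: Count signs: positive = 4, negative = 5.
Step 3: Under H0: P(positive) = 0.5, so the number of positives S ~ Bin(9, 0.5).
Step 4: Two-sided exact p-value = sum of Bin(9,0.5) probabilities at or below the observed probability = 1.000000.
Step 5: alpha = 0.1. fail to reject H0.

n_eff = 9, pos = 4, neg = 5, p = 1.000000, fail to reject H0.


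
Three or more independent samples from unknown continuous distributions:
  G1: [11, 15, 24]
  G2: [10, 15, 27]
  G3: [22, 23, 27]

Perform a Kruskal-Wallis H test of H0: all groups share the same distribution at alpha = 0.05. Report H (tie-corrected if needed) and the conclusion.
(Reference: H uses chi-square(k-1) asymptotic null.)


Step 1: Combine all N = 9 observations and assign midranks.
sorted (value, group, rank): (10,G2,1), (11,G1,2), (15,G1,3.5), (15,G2,3.5), (22,G3,5), (23,G3,6), (24,G1,7), (27,G2,8.5), (27,G3,8.5)
Step 2: Sum ranks within each group.
R_1 = 12.5 (n_1 = 3)
R_2 = 13 (n_2 = 3)
R_3 = 19.5 (n_3 = 3)
Step 3: H = 12/(N(N+1)) * sum(R_i^2/n_i) - 3(N+1)
     = 12/(9*10) * (12.5^2/3 + 13^2/3 + 19.5^2/3) - 3*10
     = 0.133333 * 235.167 - 30
     = 1.355556.
Step 4: Ties present; correction factor C = 1 - 12/(9^3 - 9) = 0.983333. Corrected H = 1.355556 / 0.983333 = 1.378531.
Step 5: Under H0, H ~ chi^2(2); p-value = 0.501945.
Step 6: alpha = 0.05. fail to reject H0.

H = 1.3785, df = 2, p = 0.501945, fail to reject H0.


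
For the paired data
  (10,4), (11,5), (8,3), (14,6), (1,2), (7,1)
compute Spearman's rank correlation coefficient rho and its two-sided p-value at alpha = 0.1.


Step 1: Rank x and y separately (midranks; no ties here).
rank(x): 10->4, 11->5, 8->3, 14->6, 1->1, 7->2
rank(y): 4->4, 5->5, 3->3, 6->6, 2->2, 1->1
Step 2: d_i = R_x(i) - R_y(i); compute d_i^2.
  (4-4)^2=0, (5-5)^2=0, (3-3)^2=0, (6-6)^2=0, (1-2)^2=1, (2-1)^2=1
sum(d^2) = 2.
Step 3: rho = 1 - 6*2 / (6*(6^2 - 1)) = 1 - 12/210 = 0.942857.
Step 4: Under H0, t = rho * sqrt((n-2)/(1-rho^2)) = 5.6595 ~ t(4).
Step 5: Two-sided p-value from the t-distribution with 4 df = 0.004805.
Step 6: alpha = 0.1. reject H0.

rho = 0.9429, p = 0.004805, reject H0 at alpha = 0.1.


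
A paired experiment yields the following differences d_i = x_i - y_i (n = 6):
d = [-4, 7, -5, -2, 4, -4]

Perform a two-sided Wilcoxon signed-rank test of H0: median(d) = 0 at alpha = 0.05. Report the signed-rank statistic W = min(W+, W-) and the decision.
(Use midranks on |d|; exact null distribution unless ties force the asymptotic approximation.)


Step 1: Drop any zero differences (none here) and take |d_i|.
|d| = [4, 7, 5, 2, 4, 4]
Step 2: Midrank |d_i| (ties get averaged ranks).
ranks: |4|->3, |7|->6, |5|->5, |2|->1, |4|->3, |4|->3
Step 3: Attach original signs; sum ranks with positive sign and with negative sign.
W+ = 6 + 3 = 9
W- = 3 + 5 + 1 + 3 = 12
(Check: W+ + W- = 21 should equal n(n+1)/2 = 21.)
Step 4: Test statistic W = min(W+, W-) = 9.
Step 5: Ties in |d|, so use the tie-corrected normal approximation.
        E[W] = n(n+1)/4 = 6*7/4 = 10.5.
        Tie groups: |d|=4 (t=3); sum(t^3 - t) = 24.
        Var[W] = n(n+1)(2n+1)/24 - sum(t^3-t)/48 = 546/24 - 24/48 = 22.25.
        z = (W - E[W]) / sqrt(Var[W]) = (9 - 10.5) / 4.7170 = -0.3180.
        Two-sided p = 2*Phi(z) = 0.750485.
Step 6: alpha = 0.05. fail to reject H0.

W+ = 9, W- = 12, W = min = 9, p = 0.750485, fail to reject H0.


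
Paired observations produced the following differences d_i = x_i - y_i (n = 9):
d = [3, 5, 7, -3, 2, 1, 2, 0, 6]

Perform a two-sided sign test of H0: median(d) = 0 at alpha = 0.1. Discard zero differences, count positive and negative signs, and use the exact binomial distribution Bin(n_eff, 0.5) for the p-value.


Step 1: Discard zero differences. Original n = 9; n_eff = number of nonzero differences = 8.
Nonzero differences (with sign): +3, +5, +7, -3, +2, +1, +2, +6
Step 2: Count signs: positive = 7, negative = 1.
Step 3: Under H0: P(positive) = 0.5, so the number of positives S ~ Bin(8, 0.5).
Step 4: Two-sided exact p-value = sum of Bin(8,0.5) probabilities at or below the observed probability = 0.070312.
Step 5: alpha = 0.1. reject H0.

n_eff = 8, pos = 7, neg = 1, p = 0.070312, reject H0.


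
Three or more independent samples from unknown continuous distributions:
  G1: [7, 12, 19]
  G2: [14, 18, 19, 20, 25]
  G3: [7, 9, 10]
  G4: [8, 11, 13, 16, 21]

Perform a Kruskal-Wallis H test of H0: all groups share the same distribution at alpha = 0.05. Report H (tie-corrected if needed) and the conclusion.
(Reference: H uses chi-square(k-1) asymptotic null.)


Step 1: Combine all N = 16 observations and assign midranks.
sorted (value, group, rank): (7,G1,1.5), (7,G3,1.5), (8,G4,3), (9,G3,4), (10,G3,5), (11,G4,6), (12,G1,7), (13,G4,8), (14,G2,9), (16,G4,10), (18,G2,11), (19,G1,12.5), (19,G2,12.5), (20,G2,14), (21,G4,15), (25,G2,16)
Step 2: Sum ranks within each group.
R_1 = 21 (n_1 = 3)
R_2 = 62.5 (n_2 = 5)
R_3 = 10.5 (n_3 = 3)
R_4 = 42 (n_4 = 5)
Step 3: H = 12/(N(N+1)) * sum(R_i^2/n_i) - 3(N+1)
     = 12/(16*17) * (21^2/3 + 62.5^2/5 + 10.5^2/3 + 42^2/5) - 3*17
     = 0.044118 * 1317.8 - 51
     = 7.138235.
Step 4: Ties present; correction factor C = 1 - 12/(16^3 - 16) = 0.997059. Corrected H = 7.138235 / 0.997059 = 7.159292.
Step 5: Under H0, H ~ chi^2(3); p-value = 0.066990.
Step 6: alpha = 0.05. fail to reject H0.

H = 7.1593, df = 3, p = 0.066990, fail to reject H0.


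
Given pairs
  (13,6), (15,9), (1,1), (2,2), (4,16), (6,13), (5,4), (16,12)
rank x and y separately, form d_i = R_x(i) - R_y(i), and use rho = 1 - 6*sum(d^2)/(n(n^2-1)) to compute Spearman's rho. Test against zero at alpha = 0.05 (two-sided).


Step 1: Rank x and y separately (midranks; no ties here).
rank(x): 13->6, 15->7, 1->1, 2->2, 4->3, 6->5, 5->4, 16->8
rank(y): 6->4, 9->5, 1->1, 2->2, 16->8, 13->7, 4->3, 12->6
Step 2: d_i = R_x(i) - R_y(i); compute d_i^2.
  (6-4)^2=4, (7-5)^2=4, (1-1)^2=0, (2-2)^2=0, (3-8)^2=25, (5-7)^2=4, (4-3)^2=1, (8-6)^2=4
sum(d^2) = 42.
Step 3: rho = 1 - 6*42 / (8*(8^2 - 1)) = 1 - 252/504 = 0.500000.
Step 4: Under H0, t = rho * sqrt((n-2)/(1-rho^2)) = 1.4142 ~ t(6).
Step 5: Two-sided p-value from the t-distribution with 6 df = 0.207031.
Step 6: alpha = 0.05. fail to reject H0.

rho = 0.5000, p = 0.207031, fail to reject H0 at alpha = 0.05.


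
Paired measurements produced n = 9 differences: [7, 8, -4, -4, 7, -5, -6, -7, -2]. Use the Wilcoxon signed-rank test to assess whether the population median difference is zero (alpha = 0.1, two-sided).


Step 1: Drop any zero differences (none here) and take |d_i|.
|d| = [7, 8, 4, 4, 7, 5, 6, 7, 2]
Step 2: Midrank |d_i| (ties get averaged ranks).
ranks: |7|->7, |8|->9, |4|->2.5, |4|->2.5, |7|->7, |5|->4, |6|->5, |7|->7, |2|->1
Step 3: Attach original signs; sum ranks with positive sign and with negative sign.
W+ = 7 + 9 + 7 = 23
W- = 2.5 + 2.5 + 4 + 5 + 7 + 1 = 22
(Check: W+ + W- = 45 should equal n(n+1)/2 = 45.)
Step 4: Test statistic W = min(W+, W-) = 22.
Step 5: Ties in |d|, so use the tie-corrected normal approximation.
        E[W] = n(n+1)/4 = 9*10/4 = 22.5.
        Tie groups: |d|=4 (t=2), |d|=7 (t=3); sum(t^3 - t) = 30.
        Var[W] = n(n+1)(2n+1)/24 - sum(t^3-t)/48 = 1710/24 - 30/48 = 70.625.
        z = (W - E[W]) / sqrt(Var[W]) = (22 - 22.5) / 8.4039 = -0.0595.
        Two-sided p = 2*Phi(z) = 0.952557.
Step 6: alpha = 0.1. fail to reject H0.

W+ = 23, W- = 22, W = min = 22, p = 0.952557, fail to reject H0.


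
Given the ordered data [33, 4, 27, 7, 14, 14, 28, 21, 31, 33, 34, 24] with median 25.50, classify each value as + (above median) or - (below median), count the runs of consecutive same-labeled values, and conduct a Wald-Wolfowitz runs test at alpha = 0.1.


Step 1: Compute median = 25.50; label A = above, B = below.
Labels in order: ABABBBABAAAB  (n_A = 6, n_B = 6)
Step 2: Count runs R = 8.
Step 3: Under H0 (random ordering), E[R] = 2*n_A*n_B/(n_A+n_B) + 1 = 2*6*6/12 + 1 = 7.0000.
        Var[R] = 2*n_A*n_B*(2*n_A*n_B - n_A - n_B) / ((n_A+n_B)^2 * (n_A+n_B-1)) = 4320/1584 = 2.7273.
        SD[R] = 1.6514.
Step 4: Continuity-corrected z = (R - 0.5 - E[R]) / SD[R] = (8 - 0.5 - 7.0000) / 1.6514 = 0.3028.
Step 5: Two-sided p-value via normal approximation = 2*(1 - Phi(|z|)) = 0.762069.
Step 6: alpha = 0.1. fail to reject H0.

R = 8, z = 0.3028, p = 0.762069, fail to reject H0.


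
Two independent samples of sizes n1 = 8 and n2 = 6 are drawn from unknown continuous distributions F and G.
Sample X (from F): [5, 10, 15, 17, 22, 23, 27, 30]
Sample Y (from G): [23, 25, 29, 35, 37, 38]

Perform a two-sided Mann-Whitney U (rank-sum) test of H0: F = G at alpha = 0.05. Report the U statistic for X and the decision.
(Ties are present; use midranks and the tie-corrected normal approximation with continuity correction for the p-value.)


Step 1: Combine and sort all 14 observations; assign midranks.
sorted (value, group): (5,X), (10,X), (15,X), (17,X), (22,X), (23,X), (23,Y), (25,Y), (27,X), (29,Y), (30,X), (35,Y), (37,Y), (38,Y)
ranks: 5->1, 10->2, 15->3, 17->4, 22->5, 23->6.5, 23->6.5, 25->8, 27->9, 29->10, 30->11, 35->12, 37->13, 38->14
Step 2: Rank sum for X: R1 = 1 + 2 + 3 + 4 + 5 + 6.5 + 9 + 11 = 41.5.
Step 3: U_X = R1 - n1(n1+1)/2 = 41.5 - 8*9/2 = 41.5 - 36 = 5.5.
       U_Y = n1*n2 - U_X = 48 - 5.5 = 42.5.
Step 4: Ties are present, so use the tie-corrected normal approximation (with continuity correction) for the p-value.
Step 5: p-value = 0.020000; compare to alpha = 0.05. reject H0.

U_X = 5.5, p = 0.020000, reject H0 at alpha = 0.05.


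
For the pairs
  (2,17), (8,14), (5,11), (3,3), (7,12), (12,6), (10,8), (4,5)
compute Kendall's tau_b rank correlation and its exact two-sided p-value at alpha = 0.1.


Step 1: Enumerate the 28 unordered pairs (i,j) with i<j and classify each by sign(x_j-x_i) * sign(y_j-y_i).
  (1,2):dx=+6,dy=-3->D; (1,3):dx=+3,dy=-6->D; (1,4):dx=+1,dy=-14->D; (1,5):dx=+5,dy=-5->D
  (1,6):dx=+10,dy=-11->D; (1,7):dx=+8,dy=-9->D; (1,8):dx=+2,dy=-12->D; (2,3):dx=-3,dy=-3->C
  (2,4):dx=-5,dy=-11->C; (2,5):dx=-1,dy=-2->C; (2,6):dx=+4,dy=-8->D; (2,7):dx=+2,dy=-6->D
  (2,8):dx=-4,dy=-9->C; (3,4):dx=-2,dy=-8->C; (3,5):dx=+2,dy=+1->C; (3,6):dx=+7,dy=-5->D
  (3,7):dx=+5,dy=-3->D; (3,8):dx=-1,dy=-6->C; (4,5):dx=+4,dy=+9->C; (4,6):dx=+9,dy=+3->C
  (4,7):dx=+7,dy=+5->C; (4,8):dx=+1,dy=+2->C; (5,6):dx=+5,dy=-6->D; (5,7):dx=+3,dy=-4->D
  (5,8):dx=-3,dy=-7->C; (6,7):dx=-2,dy=+2->D; (6,8):dx=-8,dy=-1->C; (7,8):dx=-6,dy=-3->C
Step 2: C = 14, D = 14, total pairs = 28.
Step 3: tau = (C - D)/(n(n-1)/2) = (14 - 14)/28 = 0.000000.
Step 4: Exact two-sided p-value (enumerate n! = 40320 permutations of y under H0): p = 1.000000.
Step 5: alpha = 0.1. fail to reject H0.

tau_b = 0.0000 (C=14, D=14), p = 1.000000, fail to reject H0.


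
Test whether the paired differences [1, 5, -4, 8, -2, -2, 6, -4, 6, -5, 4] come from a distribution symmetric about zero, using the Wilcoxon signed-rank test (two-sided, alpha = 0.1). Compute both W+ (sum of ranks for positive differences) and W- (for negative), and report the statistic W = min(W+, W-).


Step 1: Drop any zero differences (none here) and take |d_i|.
|d| = [1, 5, 4, 8, 2, 2, 6, 4, 6, 5, 4]
Step 2: Midrank |d_i| (ties get averaged ranks).
ranks: |1|->1, |5|->7.5, |4|->5, |8|->11, |2|->2.5, |2|->2.5, |6|->9.5, |4|->5, |6|->9.5, |5|->7.5, |4|->5
Step 3: Attach original signs; sum ranks with positive sign and with negative sign.
W+ = 1 + 7.5 + 11 + 9.5 + 9.5 + 5 = 43.5
W- = 5 + 2.5 + 2.5 + 5 + 7.5 = 22.5
(Check: W+ + W- = 66 should equal n(n+1)/2 = 66.)
Step 4: Test statistic W = min(W+, W-) = 22.5.
Step 5: Ties in |d|, so use the tie-corrected normal approximation.
        E[W] = n(n+1)/4 = 11*12/4 = 33.
        Tie groups: |d|=2 (t=2), |d|=4 (t=3), |d|=5 (t=2), |d|=6 (t=2); sum(t^3 - t) = 42.
        Var[W] = n(n+1)(2n+1)/24 - sum(t^3-t)/48 = 3036/24 - 42/48 = 125.625.
        z = (W - E[W]) / sqrt(Var[W]) = (22.5 - 33) / 11.2083 = -0.9368.
        Two-sided p = 2*Phi(z) = 0.348857.
Step 6: alpha = 0.1. fail to reject H0.

W+ = 43.5, W- = 22.5, W = min = 22.5, p = 0.348857, fail to reject H0.


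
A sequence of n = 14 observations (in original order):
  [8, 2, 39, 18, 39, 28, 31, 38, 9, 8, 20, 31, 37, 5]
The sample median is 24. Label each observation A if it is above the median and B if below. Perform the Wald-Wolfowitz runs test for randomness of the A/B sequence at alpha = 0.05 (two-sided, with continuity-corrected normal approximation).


Step 1: Compute median = 24; label A = above, B = below.
Labels in order: BBABAAAABBBAAB  (n_A = 7, n_B = 7)
Step 2: Count runs R = 7.
Step 3: Under H0 (random ordering), E[R] = 2*n_A*n_B/(n_A+n_B) + 1 = 2*7*7/14 + 1 = 8.0000.
        Var[R] = 2*n_A*n_B*(2*n_A*n_B - n_A - n_B) / ((n_A+n_B)^2 * (n_A+n_B-1)) = 8232/2548 = 3.2308.
        SD[R] = 1.7974.
Step 4: Continuity-corrected z = (R + 0.5 - E[R]) / SD[R] = (7 + 0.5 - 8.0000) / 1.7974 = -0.2782.
Step 5: Two-sided p-value via normal approximation = 2*(1 - Phi(|z|)) = 0.780879.
Step 6: alpha = 0.05. fail to reject H0.

R = 7, z = -0.2782, p = 0.780879, fail to reject H0.


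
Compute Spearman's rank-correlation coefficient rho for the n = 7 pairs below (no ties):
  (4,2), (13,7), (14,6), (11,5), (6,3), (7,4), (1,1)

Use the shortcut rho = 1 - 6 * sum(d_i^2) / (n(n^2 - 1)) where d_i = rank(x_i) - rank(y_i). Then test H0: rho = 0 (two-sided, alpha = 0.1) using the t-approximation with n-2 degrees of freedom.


Step 1: Rank x and y separately (midranks; no ties here).
rank(x): 4->2, 13->6, 14->7, 11->5, 6->3, 7->4, 1->1
rank(y): 2->2, 7->7, 6->6, 5->5, 3->3, 4->4, 1->1
Step 2: d_i = R_x(i) - R_y(i); compute d_i^2.
  (2-2)^2=0, (6-7)^2=1, (7-6)^2=1, (5-5)^2=0, (3-3)^2=0, (4-4)^2=0, (1-1)^2=0
sum(d^2) = 2.
Step 3: rho = 1 - 6*2 / (7*(7^2 - 1)) = 1 - 12/336 = 0.964286.
Step 4: Under H0, t = rho * sqrt((n-2)/(1-rho^2)) = 8.1408 ~ t(5).
Step 5: Two-sided p-value from the t-distribution with 5 df = 0.000454.
Step 6: alpha = 0.1. reject H0.

rho = 0.9643, p = 0.000454, reject H0 at alpha = 0.1.


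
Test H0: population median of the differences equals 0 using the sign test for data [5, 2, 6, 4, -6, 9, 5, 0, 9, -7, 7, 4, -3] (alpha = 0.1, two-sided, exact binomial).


Step 1: Discard zero differences. Original n = 13; n_eff = number of nonzero differences = 12.
Nonzero differences (with sign): +5, +2, +6, +4, -6, +9, +5, +9, -7, +7, +4, -3
Step 2: Count signs: positive = 9, negative = 3.
Step 3: Under H0: P(positive) = 0.5, so the number of positives S ~ Bin(12, 0.5).
Step 4: Two-sided exact p-value = sum of Bin(12,0.5) probabilities at or below the observed probability = 0.145996.
Step 5: alpha = 0.1. fail to reject H0.

n_eff = 12, pos = 9, neg = 3, p = 0.145996, fail to reject H0.


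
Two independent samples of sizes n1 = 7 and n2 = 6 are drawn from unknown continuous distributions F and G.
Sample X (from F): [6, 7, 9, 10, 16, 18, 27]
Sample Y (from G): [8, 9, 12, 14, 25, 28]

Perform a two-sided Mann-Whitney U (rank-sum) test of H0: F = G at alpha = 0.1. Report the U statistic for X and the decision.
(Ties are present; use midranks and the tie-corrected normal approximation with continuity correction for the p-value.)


Step 1: Combine and sort all 13 observations; assign midranks.
sorted (value, group): (6,X), (7,X), (8,Y), (9,X), (9,Y), (10,X), (12,Y), (14,Y), (16,X), (18,X), (25,Y), (27,X), (28,Y)
ranks: 6->1, 7->2, 8->3, 9->4.5, 9->4.5, 10->6, 12->7, 14->8, 16->9, 18->10, 25->11, 27->12, 28->13
Step 2: Rank sum for X: R1 = 1 + 2 + 4.5 + 6 + 9 + 10 + 12 = 44.5.
Step 3: U_X = R1 - n1(n1+1)/2 = 44.5 - 7*8/2 = 44.5 - 28 = 16.5.
       U_Y = n1*n2 - U_X = 42 - 16.5 = 25.5.
Step 4: Ties are present, so use the tie-corrected normal approximation (with continuity correction) for the p-value.
Step 5: p-value = 0.567176; compare to alpha = 0.1. fail to reject H0.

U_X = 16.5, p = 0.567176, fail to reject H0 at alpha = 0.1.


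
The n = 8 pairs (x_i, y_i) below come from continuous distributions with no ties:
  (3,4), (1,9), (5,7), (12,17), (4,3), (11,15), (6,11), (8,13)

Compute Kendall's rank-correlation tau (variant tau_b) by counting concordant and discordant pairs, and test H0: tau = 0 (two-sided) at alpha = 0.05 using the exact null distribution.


Step 1: Enumerate the 28 unordered pairs (i,j) with i<j and classify each by sign(x_j-x_i) * sign(y_j-y_i).
  (1,2):dx=-2,dy=+5->D; (1,3):dx=+2,dy=+3->C; (1,4):dx=+9,dy=+13->C; (1,5):dx=+1,dy=-1->D
  (1,6):dx=+8,dy=+11->C; (1,7):dx=+3,dy=+7->C; (1,8):dx=+5,dy=+9->C; (2,3):dx=+4,dy=-2->D
  (2,4):dx=+11,dy=+8->C; (2,5):dx=+3,dy=-6->D; (2,6):dx=+10,dy=+6->C; (2,7):dx=+5,dy=+2->C
  (2,8):dx=+7,dy=+4->C; (3,4):dx=+7,dy=+10->C; (3,5):dx=-1,dy=-4->C; (3,6):dx=+6,dy=+8->C
  (3,7):dx=+1,dy=+4->C; (3,8):dx=+3,dy=+6->C; (4,5):dx=-8,dy=-14->C; (4,6):dx=-1,dy=-2->C
  (4,7):dx=-6,dy=-6->C; (4,8):dx=-4,dy=-4->C; (5,6):dx=+7,dy=+12->C; (5,7):dx=+2,dy=+8->C
  (5,8):dx=+4,dy=+10->C; (6,7):dx=-5,dy=-4->C; (6,8):dx=-3,dy=-2->C; (7,8):dx=+2,dy=+2->C
Step 2: C = 24, D = 4, total pairs = 28.
Step 3: tau = (C - D)/(n(n-1)/2) = (24 - 4)/28 = 0.714286.
Step 4: Exact two-sided p-value (enumerate n! = 40320 permutations of y under H0): p = 0.014137.
Step 5: alpha = 0.05. reject H0.

tau_b = 0.7143 (C=24, D=4), p = 0.014137, reject H0.


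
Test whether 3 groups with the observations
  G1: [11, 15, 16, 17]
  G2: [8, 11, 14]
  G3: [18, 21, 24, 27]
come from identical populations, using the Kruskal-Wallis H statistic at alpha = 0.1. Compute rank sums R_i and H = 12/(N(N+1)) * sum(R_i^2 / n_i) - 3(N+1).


Step 1: Combine all N = 11 observations and assign midranks.
sorted (value, group, rank): (8,G2,1), (11,G1,2.5), (11,G2,2.5), (14,G2,4), (15,G1,5), (16,G1,6), (17,G1,7), (18,G3,8), (21,G3,9), (24,G3,10), (27,G3,11)
Step 2: Sum ranks within each group.
R_1 = 20.5 (n_1 = 4)
R_2 = 7.5 (n_2 = 3)
R_3 = 38 (n_3 = 4)
Step 3: H = 12/(N(N+1)) * sum(R_i^2/n_i) - 3(N+1)
     = 12/(11*12) * (20.5^2/4 + 7.5^2/3 + 38^2/4) - 3*12
     = 0.090909 * 484.812 - 36
     = 8.073864.
Step 4: Ties present; correction factor C = 1 - 6/(11^3 - 11) = 0.995455. Corrected H = 8.073864 / 0.995455 = 8.110731.
Step 5: Under H0, H ~ chi^2(2); p-value = 0.017329.
Step 6: alpha = 0.1. reject H0.

H = 8.1107, df = 2, p = 0.017329, reject H0.


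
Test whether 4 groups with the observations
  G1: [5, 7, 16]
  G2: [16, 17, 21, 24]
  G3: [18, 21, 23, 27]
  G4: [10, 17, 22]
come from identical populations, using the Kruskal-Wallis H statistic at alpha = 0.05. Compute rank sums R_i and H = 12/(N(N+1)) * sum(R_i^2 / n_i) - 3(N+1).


Step 1: Combine all N = 14 observations and assign midranks.
sorted (value, group, rank): (5,G1,1), (7,G1,2), (10,G4,3), (16,G1,4.5), (16,G2,4.5), (17,G2,6.5), (17,G4,6.5), (18,G3,8), (21,G2,9.5), (21,G3,9.5), (22,G4,11), (23,G3,12), (24,G2,13), (27,G3,14)
Step 2: Sum ranks within each group.
R_1 = 7.5 (n_1 = 3)
R_2 = 33.5 (n_2 = 4)
R_3 = 43.5 (n_3 = 4)
R_4 = 20.5 (n_4 = 3)
Step 3: H = 12/(N(N+1)) * sum(R_i^2/n_i) - 3(N+1)
     = 12/(14*15) * (7.5^2/3 + 33.5^2/4 + 43.5^2/4 + 20.5^2/3) - 3*15
     = 0.057143 * 912.458 - 45
     = 7.140476.
Step 4: Ties present; correction factor C = 1 - 18/(14^3 - 14) = 0.993407. Corrected H = 7.140476 / 0.993407 = 7.187869.
Step 5: Under H0, H ~ chi^2(3); p-value = 0.066145.
Step 6: alpha = 0.05. fail to reject H0.

H = 7.1879, df = 3, p = 0.066145, fail to reject H0.


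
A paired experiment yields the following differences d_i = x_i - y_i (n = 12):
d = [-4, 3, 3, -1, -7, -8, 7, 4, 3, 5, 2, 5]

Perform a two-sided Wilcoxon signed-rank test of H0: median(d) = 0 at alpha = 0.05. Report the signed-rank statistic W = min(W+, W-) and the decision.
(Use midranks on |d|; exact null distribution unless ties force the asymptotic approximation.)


Step 1: Drop any zero differences (none here) and take |d_i|.
|d| = [4, 3, 3, 1, 7, 8, 7, 4, 3, 5, 2, 5]
Step 2: Midrank |d_i| (ties get averaged ranks).
ranks: |4|->6.5, |3|->4, |3|->4, |1|->1, |7|->10.5, |8|->12, |7|->10.5, |4|->6.5, |3|->4, |5|->8.5, |2|->2, |5|->8.5
Step 3: Attach original signs; sum ranks with positive sign and with negative sign.
W+ = 4 + 4 + 10.5 + 6.5 + 4 + 8.5 + 2 + 8.5 = 48
W- = 6.5 + 1 + 10.5 + 12 = 30
(Check: W+ + W- = 78 should equal n(n+1)/2 = 78.)
Step 4: Test statistic W = min(W+, W-) = 30.
Step 5: Ties in |d|, so use the tie-corrected normal approximation.
        E[W] = n(n+1)/4 = 12*13/4 = 39.
        Tie groups: |d|=3 (t=3), |d|=4 (t=2), |d|=5 (t=2), |d|=7 (t=2); sum(t^3 - t) = 42.
        Var[W] = n(n+1)(2n+1)/24 - sum(t^3-t)/48 = 3900/24 - 42/48 = 161.625.
        z = (W - E[W]) / sqrt(Var[W]) = (30 - 39) / 12.7132 = -0.7079.
        Two-sided p = 2*Phi(z) = 0.478991.
Step 6: alpha = 0.05. fail to reject H0.

W+ = 48, W- = 30, W = min = 30, p = 0.478991, fail to reject H0.


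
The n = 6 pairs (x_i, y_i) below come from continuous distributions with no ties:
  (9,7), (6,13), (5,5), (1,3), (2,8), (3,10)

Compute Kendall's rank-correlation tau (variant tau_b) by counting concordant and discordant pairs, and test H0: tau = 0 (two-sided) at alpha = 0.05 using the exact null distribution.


Step 1: Enumerate the 15 unordered pairs (i,j) with i<j and classify each by sign(x_j-x_i) * sign(y_j-y_i).
  (1,2):dx=-3,dy=+6->D; (1,3):dx=-4,dy=-2->C; (1,4):dx=-8,dy=-4->C; (1,5):dx=-7,dy=+1->D
  (1,6):dx=-6,dy=+3->D; (2,3):dx=-1,dy=-8->C; (2,4):dx=-5,dy=-10->C; (2,5):dx=-4,dy=-5->C
  (2,6):dx=-3,dy=-3->C; (3,4):dx=-4,dy=-2->C; (3,5):dx=-3,dy=+3->D; (3,6):dx=-2,dy=+5->D
  (4,5):dx=+1,dy=+5->C; (4,6):dx=+2,dy=+7->C; (5,6):dx=+1,dy=+2->C
Step 2: C = 10, D = 5, total pairs = 15.
Step 3: tau = (C - D)/(n(n-1)/2) = (10 - 5)/15 = 0.333333.
Step 4: Exact two-sided p-value (enumerate n! = 720 permutations of y under H0): p = 0.469444.
Step 5: alpha = 0.05. fail to reject H0.

tau_b = 0.3333 (C=10, D=5), p = 0.469444, fail to reject H0.


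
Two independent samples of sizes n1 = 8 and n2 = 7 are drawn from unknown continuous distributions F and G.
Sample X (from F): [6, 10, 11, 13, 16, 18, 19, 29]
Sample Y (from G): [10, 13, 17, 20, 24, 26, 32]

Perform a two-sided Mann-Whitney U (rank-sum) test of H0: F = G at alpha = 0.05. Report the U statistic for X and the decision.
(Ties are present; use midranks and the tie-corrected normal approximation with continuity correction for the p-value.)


Step 1: Combine and sort all 15 observations; assign midranks.
sorted (value, group): (6,X), (10,X), (10,Y), (11,X), (13,X), (13,Y), (16,X), (17,Y), (18,X), (19,X), (20,Y), (24,Y), (26,Y), (29,X), (32,Y)
ranks: 6->1, 10->2.5, 10->2.5, 11->4, 13->5.5, 13->5.5, 16->7, 17->8, 18->9, 19->10, 20->11, 24->12, 26->13, 29->14, 32->15
Step 2: Rank sum for X: R1 = 1 + 2.5 + 4 + 5.5 + 7 + 9 + 10 + 14 = 53.
Step 3: U_X = R1 - n1(n1+1)/2 = 53 - 8*9/2 = 53 - 36 = 17.
       U_Y = n1*n2 - U_X = 56 - 17 = 39.
Step 4: Ties are present, so use the tie-corrected normal approximation (with continuity correction) for the p-value.
Step 5: p-value = 0.223485; compare to alpha = 0.05. fail to reject H0.

U_X = 17, p = 0.223485, fail to reject H0 at alpha = 0.05.


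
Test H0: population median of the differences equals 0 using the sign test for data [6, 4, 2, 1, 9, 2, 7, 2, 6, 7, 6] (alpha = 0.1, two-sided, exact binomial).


Step 1: Discard zero differences. Original n = 11; n_eff = number of nonzero differences = 11.
Nonzero differences (with sign): +6, +4, +2, +1, +9, +2, +7, +2, +6, +7, +6
Step 2: Count signs: positive = 11, negative = 0.
Step 3: Under H0: P(positive) = 0.5, so the number of positives S ~ Bin(11, 0.5).
Step 4: Two-sided exact p-value = sum of Bin(11,0.5) probabilities at or below the observed probability = 0.000977.
Step 5: alpha = 0.1. reject H0.

n_eff = 11, pos = 11, neg = 0, p = 0.000977, reject H0.


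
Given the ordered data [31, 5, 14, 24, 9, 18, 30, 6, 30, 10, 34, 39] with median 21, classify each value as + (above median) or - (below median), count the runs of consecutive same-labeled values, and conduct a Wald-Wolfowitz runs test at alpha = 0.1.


Step 1: Compute median = 21; label A = above, B = below.
Labels in order: ABBABBABABAA  (n_A = 6, n_B = 6)
Step 2: Count runs R = 9.
Step 3: Under H0 (random ordering), E[R] = 2*n_A*n_B/(n_A+n_B) + 1 = 2*6*6/12 + 1 = 7.0000.
        Var[R] = 2*n_A*n_B*(2*n_A*n_B - n_A - n_B) / ((n_A+n_B)^2 * (n_A+n_B-1)) = 4320/1584 = 2.7273.
        SD[R] = 1.6514.
Step 4: Continuity-corrected z = (R - 0.5 - E[R]) / SD[R] = (9 - 0.5 - 7.0000) / 1.6514 = 0.9083.
Step 5: Two-sided p-value via normal approximation = 2*(1 - Phi(|z|)) = 0.363722.
Step 6: alpha = 0.1. fail to reject H0.

R = 9, z = 0.9083, p = 0.363722, fail to reject H0.


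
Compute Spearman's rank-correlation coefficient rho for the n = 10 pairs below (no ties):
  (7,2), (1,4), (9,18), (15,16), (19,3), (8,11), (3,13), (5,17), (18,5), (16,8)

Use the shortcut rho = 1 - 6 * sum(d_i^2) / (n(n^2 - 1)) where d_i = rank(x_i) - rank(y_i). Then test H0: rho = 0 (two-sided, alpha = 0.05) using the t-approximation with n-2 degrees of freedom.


Step 1: Rank x and y separately (midranks; no ties here).
rank(x): 7->4, 1->1, 9->6, 15->7, 19->10, 8->5, 3->2, 5->3, 18->9, 16->8
rank(y): 2->1, 4->3, 18->10, 16->8, 3->2, 11->6, 13->7, 17->9, 5->4, 8->5
Step 2: d_i = R_x(i) - R_y(i); compute d_i^2.
  (4-1)^2=9, (1-3)^2=4, (6-10)^2=16, (7-8)^2=1, (10-2)^2=64, (5-6)^2=1, (2-7)^2=25, (3-9)^2=36, (9-4)^2=25, (8-5)^2=9
sum(d^2) = 190.
Step 3: rho = 1 - 6*190 / (10*(10^2 - 1)) = 1 - 1140/990 = -0.151515.
Step 4: Under H0, t = rho * sqrt((n-2)/(1-rho^2)) = -0.4336 ~ t(8).
Step 5: Two-sided p-value from the t-distribution with 8 df = 0.676065.
Step 6: alpha = 0.05. fail to reject H0.

rho = -0.1515, p = 0.676065, fail to reject H0 at alpha = 0.05.


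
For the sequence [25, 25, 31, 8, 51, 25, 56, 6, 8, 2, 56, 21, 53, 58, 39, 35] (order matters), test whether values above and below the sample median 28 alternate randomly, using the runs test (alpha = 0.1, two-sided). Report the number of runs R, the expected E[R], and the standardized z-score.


Step 1: Compute median = 28; label A = above, B = below.
Labels in order: BBABABABBBABAAAA  (n_A = 8, n_B = 8)
Step 2: Count runs R = 10.
Step 3: Under H0 (random ordering), E[R] = 2*n_A*n_B/(n_A+n_B) + 1 = 2*8*8/16 + 1 = 9.0000.
        Var[R] = 2*n_A*n_B*(2*n_A*n_B - n_A - n_B) / ((n_A+n_B)^2 * (n_A+n_B-1)) = 14336/3840 = 3.7333.
        SD[R] = 1.9322.
Step 4: Continuity-corrected z = (R - 0.5 - E[R]) / SD[R] = (10 - 0.5 - 9.0000) / 1.9322 = 0.2588.
Step 5: Two-sided p-value via normal approximation = 2*(1 - Phi(|z|)) = 0.795809.
Step 6: alpha = 0.1. fail to reject H0.

R = 10, z = 0.2588, p = 0.795809, fail to reject H0.


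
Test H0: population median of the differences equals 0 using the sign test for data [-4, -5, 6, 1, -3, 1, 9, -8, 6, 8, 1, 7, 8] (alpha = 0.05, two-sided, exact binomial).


Step 1: Discard zero differences. Original n = 13; n_eff = number of nonzero differences = 13.
Nonzero differences (with sign): -4, -5, +6, +1, -3, +1, +9, -8, +6, +8, +1, +7, +8
Step 2: Count signs: positive = 9, negative = 4.
Step 3: Under H0: P(positive) = 0.5, so the number of positives S ~ Bin(13, 0.5).
Step 4: Two-sided exact p-value = sum of Bin(13,0.5) probabilities at or below the observed probability = 0.266846.
Step 5: alpha = 0.05. fail to reject H0.

n_eff = 13, pos = 9, neg = 4, p = 0.266846, fail to reject H0.


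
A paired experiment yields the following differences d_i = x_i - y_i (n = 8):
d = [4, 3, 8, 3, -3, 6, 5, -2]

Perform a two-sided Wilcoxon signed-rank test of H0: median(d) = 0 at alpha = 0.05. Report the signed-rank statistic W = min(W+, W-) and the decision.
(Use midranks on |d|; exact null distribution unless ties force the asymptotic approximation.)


Step 1: Drop any zero differences (none here) and take |d_i|.
|d| = [4, 3, 8, 3, 3, 6, 5, 2]
Step 2: Midrank |d_i| (ties get averaged ranks).
ranks: |4|->5, |3|->3, |8|->8, |3|->3, |3|->3, |6|->7, |5|->6, |2|->1
Step 3: Attach original signs; sum ranks with positive sign and with negative sign.
W+ = 5 + 3 + 8 + 3 + 7 + 6 = 32
W- = 3 + 1 = 4
(Check: W+ + W- = 36 should equal n(n+1)/2 = 36.)
Step 4: Test statistic W = min(W+, W-) = 4.
Step 5: Ties in |d|, so use the tie-corrected normal approximation.
        E[W] = n(n+1)/4 = 8*9/4 = 18.
        Tie groups: |d|=3 (t=3); sum(t^3 - t) = 24.
        Var[W] = n(n+1)(2n+1)/24 - sum(t^3-t)/48 = 1224/24 - 24/48 = 50.5.
        z = (W - E[W]) / sqrt(Var[W]) = (4 - 18) / 7.1063 = -1.9701.
        Two-sided p = 2*Phi(z) = 0.048830.
Step 6: alpha = 0.05. reject H0.

W+ = 32, W- = 4, W = min = 4, p = 0.048830, reject H0.


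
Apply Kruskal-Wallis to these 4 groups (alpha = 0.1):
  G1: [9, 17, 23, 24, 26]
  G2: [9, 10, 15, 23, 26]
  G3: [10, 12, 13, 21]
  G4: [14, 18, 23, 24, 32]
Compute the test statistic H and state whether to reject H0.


Step 1: Combine all N = 19 observations and assign midranks.
sorted (value, group, rank): (9,G1,1.5), (9,G2,1.5), (10,G2,3.5), (10,G3,3.5), (12,G3,5), (13,G3,6), (14,G4,7), (15,G2,8), (17,G1,9), (18,G4,10), (21,G3,11), (23,G1,13), (23,G2,13), (23,G4,13), (24,G1,15.5), (24,G4,15.5), (26,G1,17.5), (26,G2,17.5), (32,G4,19)
Step 2: Sum ranks within each group.
R_1 = 56.5 (n_1 = 5)
R_2 = 43.5 (n_2 = 5)
R_3 = 25.5 (n_3 = 4)
R_4 = 64.5 (n_4 = 5)
Step 3: H = 12/(N(N+1)) * sum(R_i^2/n_i) - 3(N+1)
     = 12/(19*20) * (56.5^2/5 + 43.5^2/5 + 25.5^2/4 + 64.5^2/5) - 3*20
     = 0.031579 * 2011.51 - 60
     = 3.521447.
Step 4: Ties present; correction factor C = 1 - 48/(19^3 - 19) = 0.992982. Corrected H = 3.521447 / 0.992982 = 3.546334.
Step 5: Under H0, H ~ chi^2(3); p-value = 0.314802.
Step 6: alpha = 0.1. fail to reject H0.

H = 3.5463, df = 3, p = 0.314802, fail to reject H0.
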